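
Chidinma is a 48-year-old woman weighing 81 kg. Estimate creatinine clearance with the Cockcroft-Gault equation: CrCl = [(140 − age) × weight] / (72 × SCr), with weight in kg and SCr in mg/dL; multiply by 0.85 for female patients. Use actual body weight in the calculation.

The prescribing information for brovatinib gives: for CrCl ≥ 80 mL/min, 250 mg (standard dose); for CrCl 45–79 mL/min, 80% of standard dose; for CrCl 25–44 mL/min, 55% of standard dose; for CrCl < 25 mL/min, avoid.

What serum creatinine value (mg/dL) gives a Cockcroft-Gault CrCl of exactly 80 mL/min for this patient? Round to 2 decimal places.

Standard dose requires CrCl ≥ 80 mL/min.
Set (140 − 48) × 81 × 0.85 / (72 × SCr) = 80
SCr = (140 − 48) × 81 × 0.85 / (72 × 80) = 1.100 mg/dL

1.10 mg/dL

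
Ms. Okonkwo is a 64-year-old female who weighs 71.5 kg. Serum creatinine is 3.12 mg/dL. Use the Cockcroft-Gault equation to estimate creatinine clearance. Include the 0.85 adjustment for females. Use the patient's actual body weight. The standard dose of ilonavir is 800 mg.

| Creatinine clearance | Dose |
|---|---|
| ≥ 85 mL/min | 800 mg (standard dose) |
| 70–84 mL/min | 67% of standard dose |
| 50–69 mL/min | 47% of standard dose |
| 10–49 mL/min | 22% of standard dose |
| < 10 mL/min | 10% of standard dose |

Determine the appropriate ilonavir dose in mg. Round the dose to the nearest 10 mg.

CrCl = (140 − 64) × 71.5 / (72 × 3.12) × 0.85 = 5434.0 / 224.64 × 0.85 ≈ 20.6 mL/min
CrCl ≈ 21 mL/min → bracket 10–49 mL/min.
22% of 800 mg = 176 mg → 180 mg

180 mg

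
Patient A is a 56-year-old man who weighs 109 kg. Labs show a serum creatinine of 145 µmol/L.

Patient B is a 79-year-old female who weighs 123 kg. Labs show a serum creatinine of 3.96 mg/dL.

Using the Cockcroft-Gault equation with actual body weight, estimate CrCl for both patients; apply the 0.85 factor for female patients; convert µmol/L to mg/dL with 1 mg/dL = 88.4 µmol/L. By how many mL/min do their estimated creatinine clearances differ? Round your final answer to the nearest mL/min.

55 mL/min

Patient A: SCr = 145 / 88.4 = 1.64 mg/dL
Patient A: CrCl = (140 − 56) × 109 / (72 × 1.64) = 9156.0 / 118.08 ≈ 77.5 mL/min
Patient B: CrCl = (140 − 79) × 123 / (72 × 3.96) × 0.85 = 7503.0 / 285.12 × 0.85 ≈ 22.4 mL/min
|77.5 − 22.4| = 55.1 mL/min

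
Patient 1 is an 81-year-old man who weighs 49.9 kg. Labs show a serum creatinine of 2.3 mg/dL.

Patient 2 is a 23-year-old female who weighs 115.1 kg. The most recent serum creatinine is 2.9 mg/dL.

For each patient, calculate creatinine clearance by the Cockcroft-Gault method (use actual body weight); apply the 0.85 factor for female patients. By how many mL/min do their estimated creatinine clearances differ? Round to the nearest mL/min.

Patient 1: CrCl = (140 − 81) × 49.9 / (72 × 2.3) = 2944.1 / 165.60 ≈ 17.8 mL/min
Patient 2: CrCl = (140 − 23) × 115.1 / (72 × 2.9) × 0.85 = 13466.7 / 208.80 × 0.85 ≈ 54.8 mL/min
|17.8 − 54.8| = 37.0 mL/min

37 mL/min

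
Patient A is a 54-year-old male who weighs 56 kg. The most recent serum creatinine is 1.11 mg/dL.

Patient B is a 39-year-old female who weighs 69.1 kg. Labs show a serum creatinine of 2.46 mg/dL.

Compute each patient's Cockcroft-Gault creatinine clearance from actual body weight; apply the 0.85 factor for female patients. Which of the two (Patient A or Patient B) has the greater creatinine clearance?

Patient A

Patient A: CrCl = (140 − 54) × 56 / (72 × 1.11) = 4816.0 / 79.92 ≈ 60.3 mL/min
Patient B: CrCl = (140 − 39) × 69.1 / (72 × 2.46) × 0.85 = 6979.1 / 177.12 × 0.85 ≈ 33.5 mL/min
60.3 vs 33.5 mL/min → Patient A is higher.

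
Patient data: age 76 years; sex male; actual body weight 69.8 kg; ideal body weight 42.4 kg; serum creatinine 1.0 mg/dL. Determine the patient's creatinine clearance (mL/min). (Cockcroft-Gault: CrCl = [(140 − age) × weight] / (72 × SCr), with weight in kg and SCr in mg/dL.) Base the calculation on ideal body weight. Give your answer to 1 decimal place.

37.7 mL/min

CrCl = (140 − 76) × 42.4 / (72 × 1) = 2713.6 / 72.00 ≈ 37.7 mL/min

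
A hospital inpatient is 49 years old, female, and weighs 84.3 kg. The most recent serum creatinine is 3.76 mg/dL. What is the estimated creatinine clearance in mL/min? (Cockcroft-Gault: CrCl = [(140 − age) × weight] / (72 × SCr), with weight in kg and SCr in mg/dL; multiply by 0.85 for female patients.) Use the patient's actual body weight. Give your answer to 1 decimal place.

24.1 mL/min

CrCl = (140 − 49) × 84.3 / (72 × 3.76) × 0.85 = 7671.3 / 270.72 × 0.85 ≈ 24.1 mL/min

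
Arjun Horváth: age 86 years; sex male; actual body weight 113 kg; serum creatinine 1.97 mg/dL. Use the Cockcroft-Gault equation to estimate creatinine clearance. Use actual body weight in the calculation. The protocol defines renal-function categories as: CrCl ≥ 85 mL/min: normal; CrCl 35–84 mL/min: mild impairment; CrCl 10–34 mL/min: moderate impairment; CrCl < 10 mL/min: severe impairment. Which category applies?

mild impairment

CrCl = (140 − 86) × 113 / (72 × 1.97) = 6102.0 / 141.84 ≈ 43.0 mL/min
43 mL/min falls in the 'mild impairment' range.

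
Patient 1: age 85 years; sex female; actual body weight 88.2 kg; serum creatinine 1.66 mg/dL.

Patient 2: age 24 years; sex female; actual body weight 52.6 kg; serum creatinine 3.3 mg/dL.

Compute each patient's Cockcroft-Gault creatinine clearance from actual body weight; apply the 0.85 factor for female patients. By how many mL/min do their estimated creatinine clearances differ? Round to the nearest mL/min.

13 mL/min

Patient 1: CrCl = (140 − 85) × 88.2 / (72 × 1.66) × 0.85 = 4851.0 / 119.52 × 0.85 ≈ 34.5 mL/min
Patient 2: CrCl = (140 − 24) × 52.6 / (72 × 3.3) × 0.85 = 6101.6 / 237.60 × 0.85 ≈ 21.8 mL/min
|34.5 − 21.8| = 12.7 mL/min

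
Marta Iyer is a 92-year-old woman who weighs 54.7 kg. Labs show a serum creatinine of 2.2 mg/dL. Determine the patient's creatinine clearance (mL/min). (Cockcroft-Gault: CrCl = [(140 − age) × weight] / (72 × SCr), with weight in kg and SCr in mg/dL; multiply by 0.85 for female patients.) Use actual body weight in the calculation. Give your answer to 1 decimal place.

CrCl = (140 − 92) × 54.7 / (72 × 2.2) × 0.85 = 2625.6 / 158.40 × 0.85 ≈ 14.1 mL/min

14.1 mL/min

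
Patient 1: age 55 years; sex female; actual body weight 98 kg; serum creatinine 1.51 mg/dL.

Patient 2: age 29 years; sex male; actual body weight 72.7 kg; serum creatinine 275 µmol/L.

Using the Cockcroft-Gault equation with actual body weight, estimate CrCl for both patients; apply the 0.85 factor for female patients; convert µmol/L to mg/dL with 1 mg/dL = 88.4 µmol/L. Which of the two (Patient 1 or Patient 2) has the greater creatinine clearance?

Patient 1: CrCl = (140 − 55) × 98 / (72 × 1.51) × 0.85 = 8330.0 / 108.72 × 0.85 ≈ 65.1 mL/min
Patient 2: SCr = 275 / 88.4 = 3.111 mg/dL
Patient 2: CrCl = (140 − 29) × 72.7 / (72 × 3.111) = 8069.7 / 223.99 ≈ 36.0 mL/min
65.1 vs 36.0 mL/min → Patient 1 is higher.

Patient 1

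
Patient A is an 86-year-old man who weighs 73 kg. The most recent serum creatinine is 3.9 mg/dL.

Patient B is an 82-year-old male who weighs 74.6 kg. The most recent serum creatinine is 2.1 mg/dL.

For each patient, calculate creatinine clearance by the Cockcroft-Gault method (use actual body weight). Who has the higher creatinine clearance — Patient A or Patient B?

Patient A: CrCl = (140 − 86) × 73 / (72 × 3.9) = 3942.0 / 280.80 ≈ 14.0 mL/min
Patient B: CrCl = (140 − 82) × 74.6 / (72 × 2.1) = 4326.8 / 151.20 ≈ 28.6 mL/min
14.0 vs 28.6 mL/min → Patient B is higher.

Patient B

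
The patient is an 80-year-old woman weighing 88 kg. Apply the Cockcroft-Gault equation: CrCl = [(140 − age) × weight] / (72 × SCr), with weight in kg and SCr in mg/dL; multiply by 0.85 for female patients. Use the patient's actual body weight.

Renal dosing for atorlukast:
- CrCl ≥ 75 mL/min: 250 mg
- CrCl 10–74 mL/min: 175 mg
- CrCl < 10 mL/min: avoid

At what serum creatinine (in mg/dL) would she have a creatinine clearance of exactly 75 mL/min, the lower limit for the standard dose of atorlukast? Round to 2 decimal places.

Standard dose requires CrCl ≥ 75 mL/min.
Set (140 − 80) × 88 × 0.85 / (72 × SCr) = 75
SCr = (140 − 80) × 88 × 0.85 / (72 × 75) = 0.831 mg/dL

0.83 mg/dL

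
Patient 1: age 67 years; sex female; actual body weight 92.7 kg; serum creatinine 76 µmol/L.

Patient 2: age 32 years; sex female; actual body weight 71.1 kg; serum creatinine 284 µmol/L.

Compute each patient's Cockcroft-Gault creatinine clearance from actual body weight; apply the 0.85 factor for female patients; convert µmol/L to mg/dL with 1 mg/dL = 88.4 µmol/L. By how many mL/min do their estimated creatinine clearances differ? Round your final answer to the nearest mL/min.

Patient 1: SCr = 76 / 88.4 = 0.86 mg/dL
Patient 1: CrCl = (140 − 67) × 92.7 / (72 × 0.86) × 0.85 = 6767.1 / 61.92 × 0.85 ≈ 92.9 mL/min
Patient 2: SCr = 284 / 88.4 = 3.213 mg/dL
Patient 2: CrCl = (140 − 32) × 71.1 / (72 × 3.213) × 0.85 = 7678.8 / 231.34 × 0.85 ≈ 28.2 mL/min
|92.9 − 28.2| = 64.7 mL/min

65 mL/min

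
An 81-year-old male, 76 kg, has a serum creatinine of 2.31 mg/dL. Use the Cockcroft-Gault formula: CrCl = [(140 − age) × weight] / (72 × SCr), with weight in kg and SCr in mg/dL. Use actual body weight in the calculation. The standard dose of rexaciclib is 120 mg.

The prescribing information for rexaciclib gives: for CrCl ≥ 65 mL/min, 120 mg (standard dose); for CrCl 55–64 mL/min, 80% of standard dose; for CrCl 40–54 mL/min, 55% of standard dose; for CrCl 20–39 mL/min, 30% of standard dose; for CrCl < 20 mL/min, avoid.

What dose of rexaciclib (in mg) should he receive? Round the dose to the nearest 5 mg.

CrCl = (140 − 81) × 76 / (72 × 2.31) = 4484.0 / 166.32 ≈ 27.0 mL/min
CrCl ≈ 27 mL/min → bracket 20–39 mL/min.
30% of 120 mg = 36 mg → 35 mg

35 mg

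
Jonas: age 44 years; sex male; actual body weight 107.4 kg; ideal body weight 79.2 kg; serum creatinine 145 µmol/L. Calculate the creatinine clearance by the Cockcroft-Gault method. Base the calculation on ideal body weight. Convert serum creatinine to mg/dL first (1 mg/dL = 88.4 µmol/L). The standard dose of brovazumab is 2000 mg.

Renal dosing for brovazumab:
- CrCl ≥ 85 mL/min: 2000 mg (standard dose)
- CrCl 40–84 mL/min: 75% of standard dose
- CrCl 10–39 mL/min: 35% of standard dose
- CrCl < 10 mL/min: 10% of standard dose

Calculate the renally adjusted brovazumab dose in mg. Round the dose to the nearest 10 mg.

SCr = 145 / 88.4 = 1.64 mg/dL
CrCl = (140 − 44) × 79.2 / (72 × 1.64) = 7603.2 / 118.08 ≈ 64.4 mL/min
CrCl ≈ 64 mL/min → bracket 40–84 mL/min.
75% of 2000 mg = 1500 mg

1500 mg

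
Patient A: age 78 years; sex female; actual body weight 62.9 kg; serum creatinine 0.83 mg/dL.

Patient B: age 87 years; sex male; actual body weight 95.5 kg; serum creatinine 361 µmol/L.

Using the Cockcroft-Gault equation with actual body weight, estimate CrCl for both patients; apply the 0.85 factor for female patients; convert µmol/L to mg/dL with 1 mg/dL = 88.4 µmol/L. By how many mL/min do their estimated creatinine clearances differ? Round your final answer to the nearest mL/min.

38 mL/min

Patient A: CrCl = (140 − 78) × 62.9 / (72 × 0.83) × 0.85 = 3899.8 / 59.76 × 0.85 ≈ 55.5 mL/min
Patient B: SCr = 361 / 88.4 = 4.084 mg/dL
Patient B: CrCl = (140 − 87) × 95.5 / (72 × 4.084) = 5061.5 / 294.05 ≈ 17.2 mL/min
|55.5 − 17.2| = 38.3 mL/min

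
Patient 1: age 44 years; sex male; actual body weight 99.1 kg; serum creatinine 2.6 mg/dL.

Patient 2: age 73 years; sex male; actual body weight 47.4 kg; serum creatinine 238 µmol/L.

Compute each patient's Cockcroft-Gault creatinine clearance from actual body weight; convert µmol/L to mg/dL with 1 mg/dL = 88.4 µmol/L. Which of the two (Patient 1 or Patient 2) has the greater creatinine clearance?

Patient 1

Patient 1: CrCl = (140 − 44) × 99.1 / (72 × 2.6) = 9513.6 / 187.20 ≈ 50.8 mL/min
Patient 2: SCr = 238 / 88.4 = 2.692 mg/dL
Patient 2: CrCl = (140 − 73) × 47.4 / (72 × 2.692) = 3175.8 / 193.82 ≈ 16.4 mL/min
50.8 vs 16.4 mL/min → Patient 1 is higher.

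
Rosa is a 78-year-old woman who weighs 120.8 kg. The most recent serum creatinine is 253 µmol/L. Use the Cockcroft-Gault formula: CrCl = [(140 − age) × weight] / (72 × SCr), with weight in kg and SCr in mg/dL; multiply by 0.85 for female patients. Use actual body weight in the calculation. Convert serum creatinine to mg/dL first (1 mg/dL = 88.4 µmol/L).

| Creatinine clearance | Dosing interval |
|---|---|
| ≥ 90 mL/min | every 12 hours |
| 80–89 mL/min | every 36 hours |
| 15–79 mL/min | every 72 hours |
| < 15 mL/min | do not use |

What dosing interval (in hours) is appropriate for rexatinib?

SCr = 253 / 88.4 = 2.862 mg/dL
CrCl = (140 − 78) × 120.8 / (72 × 2.862) × 0.85 = 7489.6 / 206.06 × 0.85 ≈ 30.9 mL/min
CrCl ≈ 31 mL/min → bracket 15–79 mL/min → every 72 hours.

every 72 hours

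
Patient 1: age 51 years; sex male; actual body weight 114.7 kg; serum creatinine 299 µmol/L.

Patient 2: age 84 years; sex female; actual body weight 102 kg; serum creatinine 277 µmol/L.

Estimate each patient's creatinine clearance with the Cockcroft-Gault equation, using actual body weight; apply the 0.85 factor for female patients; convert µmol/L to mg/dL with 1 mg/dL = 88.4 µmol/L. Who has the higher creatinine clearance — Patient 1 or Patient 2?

Patient 1: SCr = 299 / 88.4 = 3.382 mg/dL
Patient 1: CrCl = (140 − 51) × 114.7 / (72 × 3.382) = 10208.3 / 243.50 ≈ 41.9 mL/min
Patient 2: SCr = 277 / 88.4 = 3.133 mg/dL
Patient 2: CrCl = (140 − 84) × 102 / (72 × 3.133) × 0.85 = 5712.0 / 225.58 × 0.85 ≈ 21.5 mL/min
41.9 vs 21.5 mL/min → Patient 1 is higher.

Patient 1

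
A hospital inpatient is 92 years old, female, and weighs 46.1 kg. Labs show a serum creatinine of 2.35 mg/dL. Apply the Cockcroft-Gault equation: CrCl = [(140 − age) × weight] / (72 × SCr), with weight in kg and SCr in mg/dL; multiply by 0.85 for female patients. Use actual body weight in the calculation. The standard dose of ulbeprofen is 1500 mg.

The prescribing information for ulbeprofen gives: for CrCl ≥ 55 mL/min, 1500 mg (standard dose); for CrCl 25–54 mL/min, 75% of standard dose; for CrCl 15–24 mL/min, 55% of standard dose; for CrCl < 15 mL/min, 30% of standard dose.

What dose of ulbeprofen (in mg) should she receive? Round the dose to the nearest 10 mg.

CrCl = (140 − 92) × 46.1 / (72 × 2.35) × 0.85 = 2212.8 / 169.20 × 0.85 ≈ 11.1 mL/min
CrCl ≈ 11 mL/min → bracket < 15 mL/min.
30% of 1500 mg = 450 mg

450 mg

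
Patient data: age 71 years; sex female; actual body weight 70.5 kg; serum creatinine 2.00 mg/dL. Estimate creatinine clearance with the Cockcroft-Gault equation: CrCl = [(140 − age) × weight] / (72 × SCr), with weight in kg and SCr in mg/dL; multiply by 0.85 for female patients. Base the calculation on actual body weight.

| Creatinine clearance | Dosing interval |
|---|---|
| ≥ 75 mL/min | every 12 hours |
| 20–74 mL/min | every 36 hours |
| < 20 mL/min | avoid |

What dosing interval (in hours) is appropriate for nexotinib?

CrCl = (140 − 71) × 70.5 / (72 × 2) × 0.85 = 4864.5 / 144.00 × 0.85 ≈ 28.7 mL/min
CrCl ≈ 29 mL/min → bracket 20–74 mL/min → every 36 hours.

every 36 hours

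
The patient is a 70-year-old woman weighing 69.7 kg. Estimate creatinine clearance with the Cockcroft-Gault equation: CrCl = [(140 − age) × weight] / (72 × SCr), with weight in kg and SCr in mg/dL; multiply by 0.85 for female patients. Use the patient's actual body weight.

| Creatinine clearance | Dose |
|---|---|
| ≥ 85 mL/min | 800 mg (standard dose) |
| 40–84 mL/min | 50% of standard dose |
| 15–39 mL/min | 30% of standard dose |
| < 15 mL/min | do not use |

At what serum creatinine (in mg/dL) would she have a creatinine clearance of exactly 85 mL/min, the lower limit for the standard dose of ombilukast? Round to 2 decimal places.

0.68 mg/dL

Standard dose requires CrCl ≥ 85 mL/min.
Set (140 − 70) × 69.7 × 0.85 / (72 × SCr) = 85
SCr = (140 − 70) × 69.7 × 0.85 / (72 × 85) = 0.678 mg/dL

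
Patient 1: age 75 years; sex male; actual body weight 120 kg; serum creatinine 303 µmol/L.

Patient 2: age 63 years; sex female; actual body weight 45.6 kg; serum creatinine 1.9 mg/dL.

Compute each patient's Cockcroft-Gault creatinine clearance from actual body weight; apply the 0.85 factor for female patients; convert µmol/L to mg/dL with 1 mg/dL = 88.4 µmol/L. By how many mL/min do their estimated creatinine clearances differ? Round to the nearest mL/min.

10 mL/min

Patient 1: SCr = 303 / 88.4 = 3.428 mg/dL
Patient 1: CrCl = (140 − 75) × 120 / (72 × 3.428) = 7800.0 / 246.82 ≈ 31.6 mL/min
Patient 2: CrCl = (140 − 63) × 45.6 / (72 × 1.9) × 0.85 = 3511.2 / 136.80 × 0.85 ≈ 21.8 mL/min
|31.6 − 21.8| = 9.8 mL/min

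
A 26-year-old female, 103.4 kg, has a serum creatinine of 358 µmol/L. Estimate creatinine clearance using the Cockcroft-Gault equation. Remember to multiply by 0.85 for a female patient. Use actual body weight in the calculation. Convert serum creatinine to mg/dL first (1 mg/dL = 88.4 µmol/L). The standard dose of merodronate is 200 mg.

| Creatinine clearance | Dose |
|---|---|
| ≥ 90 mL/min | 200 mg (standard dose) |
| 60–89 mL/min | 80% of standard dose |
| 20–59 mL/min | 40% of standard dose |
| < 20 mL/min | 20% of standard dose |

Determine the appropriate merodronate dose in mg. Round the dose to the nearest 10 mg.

80 mg

SCr = 358 / 88.4 = 4.05 mg/dL
CrCl = (140 − 26) × 103.4 / (72 × 4.05) × 0.85 = 11787.6 / 291.60 × 0.85 ≈ 34.4 mL/min
CrCl ≈ 34 mL/min → bracket 20–59 mL/min.
40% of 200 mg = 80 mg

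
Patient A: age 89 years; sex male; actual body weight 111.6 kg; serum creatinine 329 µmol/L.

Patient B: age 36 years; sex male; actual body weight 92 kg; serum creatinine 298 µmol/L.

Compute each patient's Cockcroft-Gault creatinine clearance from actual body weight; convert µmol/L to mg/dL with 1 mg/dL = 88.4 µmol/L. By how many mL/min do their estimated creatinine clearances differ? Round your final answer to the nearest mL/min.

Patient A: SCr = 329 / 88.4 = 3.722 mg/dL
Patient A: CrCl = (140 − 89) × 111.6 / (72 × 3.722) = 5691.6 / 267.98 ≈ 21.2 mL/min
Patient B: SCr = 298 / 88.4 = 3.371 mg/dL
Patient B: CrCl = (140 − 36) × 92 / (72 × 3.371) = 9568.0 / 242.71 ≈ 39.4 mL/min
|21.2 − 39.4| = 18.2 mL/min

18 mL/min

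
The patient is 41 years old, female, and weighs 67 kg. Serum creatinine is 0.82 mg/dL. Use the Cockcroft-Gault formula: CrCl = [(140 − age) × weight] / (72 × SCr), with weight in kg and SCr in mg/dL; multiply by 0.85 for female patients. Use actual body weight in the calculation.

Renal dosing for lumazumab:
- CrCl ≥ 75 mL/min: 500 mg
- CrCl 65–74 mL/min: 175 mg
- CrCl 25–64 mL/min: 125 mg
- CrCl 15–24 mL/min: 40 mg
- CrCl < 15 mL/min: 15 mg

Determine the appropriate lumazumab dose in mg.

CrCl = (140 − 41) × 67 / (72 × 0.82) × 0.85 = 6633.0 / 59.04 × 0.85 ≈ 95.5 mL/min
CrCl ≈ 95 mL/min → bracket ≥ 75 mL/min.
Dose for this bracket: 500 mg.

500 mg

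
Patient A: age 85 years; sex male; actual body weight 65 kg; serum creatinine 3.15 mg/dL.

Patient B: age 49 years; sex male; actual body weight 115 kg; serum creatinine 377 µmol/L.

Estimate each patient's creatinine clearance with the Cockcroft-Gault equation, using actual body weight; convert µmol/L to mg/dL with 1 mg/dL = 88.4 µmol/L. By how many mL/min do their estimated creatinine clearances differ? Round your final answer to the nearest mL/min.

Patient A: CrCl = (140 − 85) × 65 / (72 × 3.15) = 3575.0 / 226.80 ≈ 15.8 mL/min
Patient B: SCr = 377 / 88.4 = 4.265 mg/dL
Patient B: CrCl = (140 − 49) × 115 / (72 × 4.265) = 10465.0 / 307.08 ≈ 34.1 mL/min
|15.8 − 34.1| = 18.3 mL/min

18 mL/min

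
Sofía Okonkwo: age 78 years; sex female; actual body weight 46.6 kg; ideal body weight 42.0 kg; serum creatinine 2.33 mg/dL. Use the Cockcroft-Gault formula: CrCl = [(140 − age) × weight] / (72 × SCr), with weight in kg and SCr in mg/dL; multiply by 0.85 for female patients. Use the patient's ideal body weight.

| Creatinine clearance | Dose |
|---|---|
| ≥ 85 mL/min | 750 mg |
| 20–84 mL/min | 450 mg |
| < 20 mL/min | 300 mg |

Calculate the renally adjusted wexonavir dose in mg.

300 mg

CrCl = (140 − 78) × 42 / (72 × 2.33) × 0.85 = 2604.0 / 167.76 × 0.85 ≈ 13.2 mL/min
CrCl ≈ 13 mL/min → bracket < 20 mL/min.
Dose for this bracket: 300 mg.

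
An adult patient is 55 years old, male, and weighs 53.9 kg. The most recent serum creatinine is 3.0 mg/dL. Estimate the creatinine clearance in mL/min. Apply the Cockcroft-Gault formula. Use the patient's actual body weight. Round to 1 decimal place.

CrCl = (140 − 55) × 53.9 / (72 × 3) = 4581.5 / 216.00 ≈ 21.2 mL/min

21.2 mL/min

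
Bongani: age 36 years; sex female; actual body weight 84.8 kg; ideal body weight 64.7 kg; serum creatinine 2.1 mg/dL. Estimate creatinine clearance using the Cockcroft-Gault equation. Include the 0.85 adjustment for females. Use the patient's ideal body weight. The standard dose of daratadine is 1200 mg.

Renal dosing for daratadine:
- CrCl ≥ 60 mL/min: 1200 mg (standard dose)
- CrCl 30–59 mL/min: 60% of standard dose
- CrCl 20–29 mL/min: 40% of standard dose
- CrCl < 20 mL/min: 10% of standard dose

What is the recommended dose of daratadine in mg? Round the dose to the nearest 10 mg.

CrCl = (140 − 36) × 64.7 / (72 × 2.1) × 0.85 = 6728.8 / 151.20 × 0.85 ≈ 37.8 mL/min
CrCl ≈ 38 mL/min → bracket 30–59 mL/min.
60% of 1200 mg = 720 mg

720 mg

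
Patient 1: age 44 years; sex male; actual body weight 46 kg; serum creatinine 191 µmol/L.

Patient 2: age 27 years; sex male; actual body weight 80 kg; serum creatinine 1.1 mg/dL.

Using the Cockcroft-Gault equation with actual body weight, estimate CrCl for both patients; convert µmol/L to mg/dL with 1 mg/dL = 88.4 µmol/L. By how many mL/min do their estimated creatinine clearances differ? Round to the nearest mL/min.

86 mL/min

Patient 1: SCr = 191 / 88.4 = 2.161 mg/dL
Patient 1: CrCl = (140 − 44) × 46 / (72 × 2.161) = 4416.0 / 155.59 ≈ 28.4 mL/min
Patient 2: CrCl = (140 − 27) × 80 / (72 × 1.1) = 9040.0 / 79.20 ≈ 114.1 mL/min
|28.4 − 114.1| = 85.7 mL/min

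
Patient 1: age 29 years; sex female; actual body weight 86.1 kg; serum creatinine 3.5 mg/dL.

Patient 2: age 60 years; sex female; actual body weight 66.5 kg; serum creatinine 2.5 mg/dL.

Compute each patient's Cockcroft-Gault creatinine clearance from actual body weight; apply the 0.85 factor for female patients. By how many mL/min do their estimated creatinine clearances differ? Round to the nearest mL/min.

7 mL/min

Patient 1: CrCl = (140 − 29) × 86.1 / (72 × 3.5) × 0.85 = 9557.1 / 252.00 × 0.85 ≈ 32.2 mL/min
Patient 2: CrCl = (140 − 60) × 66.5 / (72 × 2.5) × 0.85 = 5320.0 / 180.00 × 0.85 ≈ 25.1 mL/min
|32.2 − 25.1| = 7.1 mL/min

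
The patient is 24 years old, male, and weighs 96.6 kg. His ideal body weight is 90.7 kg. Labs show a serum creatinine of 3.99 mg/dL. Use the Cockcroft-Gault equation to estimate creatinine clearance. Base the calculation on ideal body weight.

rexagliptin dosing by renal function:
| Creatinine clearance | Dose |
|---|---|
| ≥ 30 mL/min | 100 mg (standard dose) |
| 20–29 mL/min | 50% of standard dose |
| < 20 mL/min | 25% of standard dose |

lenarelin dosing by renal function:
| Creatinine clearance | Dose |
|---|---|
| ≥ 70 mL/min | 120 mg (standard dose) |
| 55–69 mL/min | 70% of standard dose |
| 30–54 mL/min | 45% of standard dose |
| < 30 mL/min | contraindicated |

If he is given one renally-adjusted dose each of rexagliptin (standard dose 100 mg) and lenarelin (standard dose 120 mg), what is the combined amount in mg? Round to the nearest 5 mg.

155 mg

CrCl = (140 − 24) × 90.7 / (72 × 3.99) = 10521.2 / 287.28 ≈ 36.6 mL/min
CrCl ≈ 37 mL/min.
rexagliptin: ≥ 30 mL/min → 100% of 100 mg = 100 mg.
lenarelin: 30–54 mL/min → 45% of 120 mg = 54 mg.
Total = 100 + 54 = 154 mg.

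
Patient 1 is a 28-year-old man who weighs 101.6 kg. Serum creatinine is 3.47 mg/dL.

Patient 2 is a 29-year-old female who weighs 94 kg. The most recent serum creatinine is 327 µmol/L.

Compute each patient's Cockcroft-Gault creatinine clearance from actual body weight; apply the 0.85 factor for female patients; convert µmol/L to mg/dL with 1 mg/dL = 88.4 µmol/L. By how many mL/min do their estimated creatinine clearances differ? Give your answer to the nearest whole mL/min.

12 mL/min

Patient 1: CrCl = (140 − 28) × 101.6 / (72 × 3.47) = 11379.2 / 249.84 ≈ 45.5 mL/min
Patient 2: SCr = 327 / 88.4 = 3.699 mg/dL
Patient 2: CrCl = (140 − 29) × 94 / (72 × 3.699) × 0.85 = 10434.0 / 266.33 × 0.85 ≈ 33.3 mL/min
|45.5 − 33.3| = 12.2 mL/min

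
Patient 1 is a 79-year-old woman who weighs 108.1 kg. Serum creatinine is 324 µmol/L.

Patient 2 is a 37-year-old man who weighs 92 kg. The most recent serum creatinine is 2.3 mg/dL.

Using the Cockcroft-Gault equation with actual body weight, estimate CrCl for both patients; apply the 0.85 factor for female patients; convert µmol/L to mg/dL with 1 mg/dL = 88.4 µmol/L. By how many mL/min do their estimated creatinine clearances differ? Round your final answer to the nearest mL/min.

Patient 1: SCr = 324 / 88.4 = 3.665 mg/dL
Patient 1: CrCl = (140 − 79) × 108.1 / (72 × 3.665) × 0.85 = 6594.1 / 263.88 × 0.85 ≈ 21.2 mL/min
Patient 2: CrCl = (140 − 37) × 92 / (72 × 2.3) = 9476.0 / 165.60 ≈ 57.2 mL/min
|21.2 − 57.2| = 36.0 mL/min

36 mL/min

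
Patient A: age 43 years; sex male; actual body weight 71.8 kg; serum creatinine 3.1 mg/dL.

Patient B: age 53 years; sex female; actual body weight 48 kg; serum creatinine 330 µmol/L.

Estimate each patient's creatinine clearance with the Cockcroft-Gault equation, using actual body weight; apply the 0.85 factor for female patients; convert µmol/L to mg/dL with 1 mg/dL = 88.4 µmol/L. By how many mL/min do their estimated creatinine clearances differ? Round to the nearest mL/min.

18 mL/min

Patient A: CrCl = (140 − 43) × 71.8 / (72 × 3.1) = 6964.6 / 223.20 ≈ 31.2 mL/min
Patient B: SCr = 330 / 88.4 = 3.733 mg/dL
Patient B: CrCl = (140 − 53) × 48 / (72 × 3.733) × 0.85 = 4176.0 / 268.78 × 0.85 ≈ 13.2 mL/min
|31.2 − 13.2| = 18.0 mL/min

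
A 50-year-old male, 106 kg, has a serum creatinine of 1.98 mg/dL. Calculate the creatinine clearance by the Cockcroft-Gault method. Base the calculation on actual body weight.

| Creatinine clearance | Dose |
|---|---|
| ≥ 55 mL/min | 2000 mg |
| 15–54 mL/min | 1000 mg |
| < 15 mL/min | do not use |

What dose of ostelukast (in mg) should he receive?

CrCl = (140 − 50) × 106 / (72 × 1.98) = 9540.0 / 142.56 ≈ 66.9 mL/min
CrCl ≈ 67 mL/min → bracket ≥ 55 mL/min.
Dose for this bracket: 2000 mg.

2000 mg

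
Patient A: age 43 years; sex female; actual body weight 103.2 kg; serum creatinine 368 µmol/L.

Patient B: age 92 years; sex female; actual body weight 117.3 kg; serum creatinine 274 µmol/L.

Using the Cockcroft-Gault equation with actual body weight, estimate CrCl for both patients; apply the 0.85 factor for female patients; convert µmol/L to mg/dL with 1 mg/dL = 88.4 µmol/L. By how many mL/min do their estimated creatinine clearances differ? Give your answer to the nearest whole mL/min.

7 mL/min

Patient A: SCr = 368 / 88.4 = 4.163 mg/dL
Patient A: CrCl = (140 − 43) × 103.2 / (72 × 4.163) × 0.85 = 10010.4 / 299.74 × 0.85 ≈ 28.4 mL/min
Patient B: SCr = 274 / 88.4 = 3.1 mg/dL
Patient B: CrCl = (140 − 92) × 117.3 / (72 × 3.1) × 0.85 = 5630.4 / 223.20 × 0.85 ≈ 21.4 mL/min
|28.4 − 21.4| = 7.0 mL/min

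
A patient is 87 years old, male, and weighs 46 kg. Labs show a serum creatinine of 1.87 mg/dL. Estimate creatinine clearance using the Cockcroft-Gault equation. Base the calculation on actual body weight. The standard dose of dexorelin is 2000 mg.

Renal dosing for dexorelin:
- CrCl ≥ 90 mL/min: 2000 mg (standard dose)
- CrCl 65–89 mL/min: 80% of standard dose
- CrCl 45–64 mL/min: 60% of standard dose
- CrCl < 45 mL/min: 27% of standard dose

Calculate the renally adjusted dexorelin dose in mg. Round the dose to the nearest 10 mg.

540 mg

CrCl = (140 − 87) × 46 / (72 × 1.87) = 2438.0 / 134.64 ≈ 18.1 mL/min
CrCl ≈ 18 mL/min → bracket < 45 mL/min.
27% of 2000 mg = 540 mg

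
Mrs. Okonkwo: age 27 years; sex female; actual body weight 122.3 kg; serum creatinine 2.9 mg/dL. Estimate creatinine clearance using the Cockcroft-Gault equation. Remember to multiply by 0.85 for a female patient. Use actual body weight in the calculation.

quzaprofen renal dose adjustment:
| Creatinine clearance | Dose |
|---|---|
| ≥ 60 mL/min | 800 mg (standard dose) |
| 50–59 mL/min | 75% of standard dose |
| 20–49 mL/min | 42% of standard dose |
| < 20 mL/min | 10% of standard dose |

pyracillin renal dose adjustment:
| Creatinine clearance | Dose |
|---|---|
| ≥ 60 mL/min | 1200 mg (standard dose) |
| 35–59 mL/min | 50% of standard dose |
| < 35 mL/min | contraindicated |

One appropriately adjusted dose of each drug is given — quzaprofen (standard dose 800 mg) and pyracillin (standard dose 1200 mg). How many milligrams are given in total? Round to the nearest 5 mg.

CrCl = (140 − 27) × 122.3 / (72 × 2.9) × 0.85 = 13819.9 / 208.80 × 0.85 ≈ 56.3 mL/min
CrCl ≈ 56 mL/min.
quzaprofen: 50–59 mL/min → 75% of 800 mg = 600 mg.
pyracillin: 35–59 mL/min → 50% of 1200 mg = 600 mg.
Total = 600 + 600 = 1200 mg.

1200 mg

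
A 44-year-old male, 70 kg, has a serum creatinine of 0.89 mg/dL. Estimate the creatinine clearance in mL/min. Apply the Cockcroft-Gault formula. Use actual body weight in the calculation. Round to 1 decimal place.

CrCl = (140 − 44) × 70 / (72 × 0.89) = 6720.0 / 64.08 ≈ 104.9 mL/min

104.9 mL/min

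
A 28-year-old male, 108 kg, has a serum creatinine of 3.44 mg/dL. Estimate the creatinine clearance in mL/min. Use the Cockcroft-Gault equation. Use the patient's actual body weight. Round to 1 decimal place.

48.8 mL/min

CrCl = (140 − 28) × 108 / (72 × 3.44) = 12096.0 / 247.68 ≈ 48.8 mL/min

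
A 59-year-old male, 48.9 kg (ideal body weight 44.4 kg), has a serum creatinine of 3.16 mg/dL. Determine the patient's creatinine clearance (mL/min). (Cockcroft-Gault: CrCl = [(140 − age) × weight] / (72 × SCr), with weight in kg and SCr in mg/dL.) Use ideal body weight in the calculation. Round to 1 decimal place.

CrCl = (140 − 59) × 44.4 / (72 × 3.16) = 3596.4 / 227.52 ≈ 15.8 mL/min

15.8 mL/min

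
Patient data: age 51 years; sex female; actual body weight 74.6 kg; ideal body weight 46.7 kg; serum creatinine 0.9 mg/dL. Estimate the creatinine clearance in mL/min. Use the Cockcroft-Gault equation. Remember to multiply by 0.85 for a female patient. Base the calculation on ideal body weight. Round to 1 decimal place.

CrCl = (140 − 51) × 46.7 / (72 × 0.9) × 0.85 = 4156.3 / 64.80 × 0.85 ≈ 54.5 mL/min

54.5 mL/min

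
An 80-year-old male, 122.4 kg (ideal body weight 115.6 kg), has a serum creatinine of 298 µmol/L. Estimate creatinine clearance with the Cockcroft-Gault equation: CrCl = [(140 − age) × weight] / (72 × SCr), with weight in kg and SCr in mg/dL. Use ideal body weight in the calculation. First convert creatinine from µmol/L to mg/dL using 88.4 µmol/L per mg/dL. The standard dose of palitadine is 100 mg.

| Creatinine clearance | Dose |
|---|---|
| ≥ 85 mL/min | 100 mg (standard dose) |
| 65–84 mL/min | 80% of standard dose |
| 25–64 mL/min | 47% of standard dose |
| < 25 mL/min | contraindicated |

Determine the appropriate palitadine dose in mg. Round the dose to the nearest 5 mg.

SCr = 298 / 88.4 = 3.371 mg/dL
CrCl = (140 − 80) × 115.6 / (72 × 3.371) = 6936.0 / 242.71 ≈ 28.6 mL/min
CrCl ≈ 29 mL/min → bracket 25–64 mL/min.
47% of 100 mg = 47 mg → 45 mg

45 mg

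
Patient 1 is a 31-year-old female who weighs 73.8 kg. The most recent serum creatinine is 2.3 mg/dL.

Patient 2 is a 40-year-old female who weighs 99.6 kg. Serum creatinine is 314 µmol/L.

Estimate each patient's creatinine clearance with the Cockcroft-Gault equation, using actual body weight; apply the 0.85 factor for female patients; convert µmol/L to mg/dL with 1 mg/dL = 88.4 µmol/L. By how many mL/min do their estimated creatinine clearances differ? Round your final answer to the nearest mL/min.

Patient 1: CrCl = (140 − 31) × 73.8 / (72 × 2.3) × 0.85 = 8044.2 / 165.60 × 0.85 ≈ 41.3 mL/min
Patient 2: SCr = 314 / 88.4 = 3.552 mg/dL
Patient 2: CrCl = (140 − 40) × 99.6 / (72 × 3.552) × 0.85 = 9960.0 / 255.74 × 0.85 ≈ 33.1 mL/min
|41.3 − 33.1| = 8.2 mL/min

8 mL/min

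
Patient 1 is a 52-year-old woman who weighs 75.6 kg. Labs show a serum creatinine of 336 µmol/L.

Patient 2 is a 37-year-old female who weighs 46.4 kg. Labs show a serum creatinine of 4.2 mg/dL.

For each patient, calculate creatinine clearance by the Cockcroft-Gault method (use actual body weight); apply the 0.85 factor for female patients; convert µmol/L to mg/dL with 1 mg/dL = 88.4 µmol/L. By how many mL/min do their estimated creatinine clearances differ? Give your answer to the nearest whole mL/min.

7 mL/min

Patient 1: SCr = 336 / 88.4 = 3.801 mg/dL
Patient 1: CrCl = (140 − 52) × 75.6 / (72 × 3.801) × 0.85 = 6652.8 / 273.67 × 0.85 ≈ 20.7 mL/min
Patient 2: CrCl = (140 − 37) × 46.4 / (72 × 4.2) × 0.85 = 4779.2 / 302.40 × 0.85 ≈ 13.4 mL/min
|20.7 − 13.4| = 7.3 mL/min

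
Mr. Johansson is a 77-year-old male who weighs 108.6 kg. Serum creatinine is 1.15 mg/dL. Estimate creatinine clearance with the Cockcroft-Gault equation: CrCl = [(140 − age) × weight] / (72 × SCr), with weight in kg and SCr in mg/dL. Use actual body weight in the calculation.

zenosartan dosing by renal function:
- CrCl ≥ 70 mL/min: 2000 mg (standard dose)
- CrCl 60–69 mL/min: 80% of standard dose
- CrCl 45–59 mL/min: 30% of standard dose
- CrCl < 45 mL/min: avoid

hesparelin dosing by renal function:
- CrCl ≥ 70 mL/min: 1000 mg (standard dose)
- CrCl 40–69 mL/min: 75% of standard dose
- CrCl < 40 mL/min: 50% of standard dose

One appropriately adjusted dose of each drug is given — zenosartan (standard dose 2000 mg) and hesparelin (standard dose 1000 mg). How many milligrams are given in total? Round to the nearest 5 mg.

3000 mg

CrCl = (140 − 77) × 108.6 / (72 × 1.15) = 6841.8 / 82.80 ≈ 82.6 mL/min
CrCl ≈ 83 mL/min.
zenosartan: ≥ 70 mL/min → 100% of 2000 mg = 2000 mg.
hesparelin: ≥ 70 mL/min → 100% of 1000 mg = 1000 mg.
Total = 2000 + 1000 = 3000 mg.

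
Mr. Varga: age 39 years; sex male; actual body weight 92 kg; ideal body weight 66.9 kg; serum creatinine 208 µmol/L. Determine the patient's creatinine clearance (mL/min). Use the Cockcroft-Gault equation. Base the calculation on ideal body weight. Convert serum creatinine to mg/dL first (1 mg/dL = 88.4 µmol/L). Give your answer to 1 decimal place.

SCr = 208 / 88.4 = 2.353 mg/dL
CrCl = (140 − 39) × 66.9 / (72 × 2.353) = 6756.9 / 169.42 ≈ 39.9 mL/min

39.9 mL/min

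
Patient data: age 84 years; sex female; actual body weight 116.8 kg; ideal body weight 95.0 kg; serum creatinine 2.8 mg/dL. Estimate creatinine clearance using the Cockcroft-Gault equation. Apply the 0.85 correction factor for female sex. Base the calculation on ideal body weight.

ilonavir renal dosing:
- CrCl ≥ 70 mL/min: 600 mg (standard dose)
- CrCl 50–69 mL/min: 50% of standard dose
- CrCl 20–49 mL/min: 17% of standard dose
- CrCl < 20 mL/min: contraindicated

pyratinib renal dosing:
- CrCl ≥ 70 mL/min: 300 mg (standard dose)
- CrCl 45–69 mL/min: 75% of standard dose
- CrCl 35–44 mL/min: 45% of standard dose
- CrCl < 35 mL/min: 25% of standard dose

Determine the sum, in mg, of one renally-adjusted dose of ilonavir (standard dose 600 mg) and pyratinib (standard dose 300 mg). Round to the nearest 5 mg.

175 mg

CrCl = (140 − 84) × 95 / (72 × 2.8) × 0.85 = 5320.0 / 201.60 × 0.85 ≈ 22.4 mL/min
CrCl ≈ 22 mL/min.
ilonavir: 20–49 mL/min → 17% of 600 mg = 102 mg.
pyratinib: < 35 mL/min → 25% of 300 mg = 75 mg.
Total = 102 + 75 = 177 mg.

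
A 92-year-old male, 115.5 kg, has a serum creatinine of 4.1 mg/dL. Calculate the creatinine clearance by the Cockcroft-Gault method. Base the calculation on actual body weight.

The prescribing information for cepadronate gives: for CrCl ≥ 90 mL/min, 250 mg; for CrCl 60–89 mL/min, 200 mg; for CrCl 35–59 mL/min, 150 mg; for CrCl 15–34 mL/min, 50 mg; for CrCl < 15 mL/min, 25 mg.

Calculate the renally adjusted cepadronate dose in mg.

50 mg

CrCl = (140 − 92) × 115.5 / (72 × 4.1) = 5544.0 / 295.20 ≈ 18.8 mL/min
CrCl ≈ 19 mL/min → bracket 15–34 mL/min.
Dose for this bracket: 50 mg.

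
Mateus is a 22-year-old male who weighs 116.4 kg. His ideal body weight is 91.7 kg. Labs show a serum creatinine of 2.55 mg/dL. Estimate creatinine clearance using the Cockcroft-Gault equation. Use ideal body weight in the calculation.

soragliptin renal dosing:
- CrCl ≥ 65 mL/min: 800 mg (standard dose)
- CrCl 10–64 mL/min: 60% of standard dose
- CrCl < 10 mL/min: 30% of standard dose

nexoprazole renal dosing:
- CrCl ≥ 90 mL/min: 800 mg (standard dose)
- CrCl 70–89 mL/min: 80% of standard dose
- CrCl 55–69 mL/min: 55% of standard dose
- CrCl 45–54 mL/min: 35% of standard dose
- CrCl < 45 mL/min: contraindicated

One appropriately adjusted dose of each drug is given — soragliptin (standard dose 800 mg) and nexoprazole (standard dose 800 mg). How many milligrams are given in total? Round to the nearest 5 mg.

920 mg

CrCl = (140 − 22) × 91.7 / (72 × 2.55) = 10820.6 / 183.60 ≈ 58.9 mL/min
CrCl ≈ 59 mL/min.
soragliptin: 10–64 mL/min → 60% of 800 mg = 480 mg.
nexoprazole: 55–69 mL/min → 55% of 800 mg = 440 mg.
Total = 480 + 440 = 920 mg.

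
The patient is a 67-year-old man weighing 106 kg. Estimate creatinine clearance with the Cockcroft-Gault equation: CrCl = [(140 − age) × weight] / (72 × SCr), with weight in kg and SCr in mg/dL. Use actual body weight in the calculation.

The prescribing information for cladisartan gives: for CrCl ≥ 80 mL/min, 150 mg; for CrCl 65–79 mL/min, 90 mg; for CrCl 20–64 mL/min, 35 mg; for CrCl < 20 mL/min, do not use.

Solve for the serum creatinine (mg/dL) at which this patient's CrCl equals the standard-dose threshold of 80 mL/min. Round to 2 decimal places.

1.34 mg/dL

Standard dose requires CrCl ≥ 80 mL/min.
Set (140 − 67) × 106 / (72 × SCr) = 80
SCr = (140 − 67) × 106 / (72 × 80) = 1.343 mg/dL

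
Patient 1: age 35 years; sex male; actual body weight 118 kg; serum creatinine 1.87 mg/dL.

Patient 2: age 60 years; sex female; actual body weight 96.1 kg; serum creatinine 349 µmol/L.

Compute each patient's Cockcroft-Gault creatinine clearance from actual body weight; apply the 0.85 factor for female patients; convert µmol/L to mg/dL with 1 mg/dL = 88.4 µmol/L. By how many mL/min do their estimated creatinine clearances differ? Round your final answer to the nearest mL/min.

Patient 1: CrCl = (140 − 35) × 118 / (72 × 1.87) = 12390.0 / 134.64 ≈ 92.0 mL/min
Patient 2: SCr = 349 / 88.4 = 3.948 mg/dL
Patient 2: CrCl = (140 − 60) × 96.1 / (72 × 3.948) × 0.85 = 7688.0 / 284.26 × 0.85 ≈ 23.0 mL/min
|92.0 − 23.0| = 69.0 mL/min

69 mL/min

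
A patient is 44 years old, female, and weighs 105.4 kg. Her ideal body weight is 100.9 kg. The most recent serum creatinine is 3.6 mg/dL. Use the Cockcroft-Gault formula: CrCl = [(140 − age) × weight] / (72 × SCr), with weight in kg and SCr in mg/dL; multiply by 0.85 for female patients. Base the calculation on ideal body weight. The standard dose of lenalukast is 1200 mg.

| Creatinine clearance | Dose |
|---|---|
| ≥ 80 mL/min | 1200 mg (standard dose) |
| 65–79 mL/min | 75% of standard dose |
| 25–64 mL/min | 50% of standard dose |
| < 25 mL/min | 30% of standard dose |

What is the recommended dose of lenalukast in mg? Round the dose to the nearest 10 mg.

600 mg

CrCl = (140 − 44) × 100.9 / (72 × 3.6) × 0.85 = 9686.4 / 259.20 × 0.85 ≈ 31.8 mL/min
CrCl ≈ 32 mL/min → bracket 25–64 mL/min.
50% of 1200 mg = 600 mg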